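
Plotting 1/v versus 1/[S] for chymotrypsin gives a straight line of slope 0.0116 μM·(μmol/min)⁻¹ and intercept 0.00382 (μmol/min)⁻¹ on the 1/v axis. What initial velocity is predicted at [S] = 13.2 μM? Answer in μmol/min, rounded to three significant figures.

213 μmol/min

The y-intercept is 1/Vmax, so Vmax = 1/0.00382 = 262 μmol/min.
The slope is Km/Vmax, so Km = 0.0116 × 262 = 3.04 μM.
Then v = 262 × 13.2/(3.04 + 13.2) = 213 μmol/min.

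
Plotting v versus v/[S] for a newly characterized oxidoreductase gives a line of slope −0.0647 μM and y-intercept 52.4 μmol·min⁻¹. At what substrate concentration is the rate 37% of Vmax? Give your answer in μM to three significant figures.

The Eadie–Hofstee slope gives Km = 0.0647 μM (slope = −Km).
v/Vmax = [S]/(Km+[S]) = 0.37 ⇒ [S] = Km·0.37/(1−0.37) = 0.0647 × 0.5873 = 0.0380 μM.

0.0380 μM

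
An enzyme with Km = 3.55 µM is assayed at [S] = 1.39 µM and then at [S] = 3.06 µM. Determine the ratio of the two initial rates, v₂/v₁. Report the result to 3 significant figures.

Since Vmax cancels, v₂/v₁ = [S]₂(Km+[S]₁) / [S]₁(Km+[S]₂).
= 3.06×(3.55+1.39) / (1.39×(3.55+3.06)) = 15.12/9.188 = 1.65.

1.65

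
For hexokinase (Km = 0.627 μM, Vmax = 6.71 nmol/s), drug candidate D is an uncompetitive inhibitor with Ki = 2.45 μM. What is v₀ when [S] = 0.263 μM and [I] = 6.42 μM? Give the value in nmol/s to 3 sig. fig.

With α = 1 + [I]/Ki = 1 + 6.42/2.45 = 3.620, the uncompetitive rate law is v = (Vmax/α)·[S] / (Km/α + [S]).
v = (6.71/3.620)×0.263 / (0.627/3.620 + 0.263) = 0.4874/0.4362 = 1.12 nmol/s.

1.12 nmol/s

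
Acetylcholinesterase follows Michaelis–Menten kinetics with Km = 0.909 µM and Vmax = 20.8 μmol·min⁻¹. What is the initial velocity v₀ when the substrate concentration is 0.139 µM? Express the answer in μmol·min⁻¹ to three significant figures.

2.76 μmol·min⁻¹

v = Vmax·[S]/(Km + [S]) = 20.8 × 0.139 / (0.909 + 0.139)
  = 2.891 / 1.048 = 2.76 μmol·min⁻¹.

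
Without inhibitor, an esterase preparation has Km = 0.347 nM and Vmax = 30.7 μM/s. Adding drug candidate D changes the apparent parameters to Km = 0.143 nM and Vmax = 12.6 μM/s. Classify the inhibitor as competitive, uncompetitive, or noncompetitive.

uncompetitive

Both Km and Vmax decrease by the same factor (~2.43-fold) — characteristic of uncompetitive inhibition.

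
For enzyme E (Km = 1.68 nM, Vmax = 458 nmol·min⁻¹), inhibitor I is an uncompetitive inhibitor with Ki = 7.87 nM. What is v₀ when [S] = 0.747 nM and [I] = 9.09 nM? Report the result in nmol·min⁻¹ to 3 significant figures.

α = 1 + [I]/Ki = 1 + 9.09/7.87 = 2.155.
For an uncompetitive inhibitor, both parameters are divided by α, giving Vmax/α and Km/α: Km,app = 0.780 nM, Vmax,app = 213 nmol·min⁻¹.
v = Vmax,app·[S]/(Km,app + [S]) = 213 × 0.747/(0.780 + 0.747) = 104 nmol·min⁻¹.

104 nmol·min⁻¹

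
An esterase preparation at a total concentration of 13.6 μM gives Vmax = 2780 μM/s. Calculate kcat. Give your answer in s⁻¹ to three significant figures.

204 s⁻¹

kcat = Vmax/[E]total = 2780 μM/s / 13.6 μM = 204 s⁻¹.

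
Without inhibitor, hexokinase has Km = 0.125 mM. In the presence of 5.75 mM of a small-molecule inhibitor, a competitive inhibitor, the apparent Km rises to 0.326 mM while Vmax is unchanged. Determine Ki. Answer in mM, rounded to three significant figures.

Competitive: Km,app = α·Km with α = 1 + [I]/Ki.
α = Km,app/Km = 0.326/0.125 = 2.608.
Since α = 1 + [I]/Ki, [I]/Ki = 2.608 − 1 = 1.608 and Ki = 5.75/1.608 = 3.58 mM.

3.58 mM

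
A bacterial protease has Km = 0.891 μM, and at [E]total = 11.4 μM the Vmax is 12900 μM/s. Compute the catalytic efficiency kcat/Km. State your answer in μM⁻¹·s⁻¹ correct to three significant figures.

kcat = Vmax/[E]total = 12900/11.4 = 1130 s⁻¹.
kcat/Km = 1130/0.891 = 1270 μM⁻¹·s⁻¹.

1270 μM⁻¹·s⁻¹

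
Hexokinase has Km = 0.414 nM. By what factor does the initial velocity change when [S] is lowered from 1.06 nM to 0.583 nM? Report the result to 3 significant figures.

0.813

The fractional saturations are [S]/(Km+[S]) = 1.06/1.474 = 0.7191 and 0.583/0.9970 = 0.5848.
v₂/v₁ is just their ratio: 0.5848/0.7191 = 0.813.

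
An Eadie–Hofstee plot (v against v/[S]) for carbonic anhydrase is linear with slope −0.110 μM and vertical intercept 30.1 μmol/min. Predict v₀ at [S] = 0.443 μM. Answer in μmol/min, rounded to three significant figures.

24.1 μmol/min

In the Eadie–Hofstee form v = Vmax − Km·(v/[S]), the slope is −Km and the intercept is Vmax, so Km = 0.110 μM and Vmax = 30.1 μmol/min.
v = 30.1 × 0.443/(0.110 + 0.443) = 24.1 μmol/min.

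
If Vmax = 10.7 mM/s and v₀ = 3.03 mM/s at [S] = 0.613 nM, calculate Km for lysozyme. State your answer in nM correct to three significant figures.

1.55 nM

From v = Vmax[S]/(Km+[S]), Km = [S](Vmax − v)/v.
Km = 0.613 × (10.7 − 3.03) / 3.03 = 4.702/3.03 = 1.55 nM.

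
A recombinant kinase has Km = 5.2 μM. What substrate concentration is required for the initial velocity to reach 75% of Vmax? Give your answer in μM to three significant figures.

v/Vmax = [S]/(Km+[S]) = 0.75, so [S] = Km·0.75/(1 − 0.75) = 5.2 × 3.000.
[S] = 15.6 μM.

15.6 μM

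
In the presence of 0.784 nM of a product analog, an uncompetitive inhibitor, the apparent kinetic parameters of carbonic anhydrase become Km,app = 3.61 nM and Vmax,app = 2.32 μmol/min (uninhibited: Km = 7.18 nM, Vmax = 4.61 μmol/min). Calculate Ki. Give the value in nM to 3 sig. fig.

Uncompetitive: Vmax,app = Vmax/α (and Km,app = Km/α) with α = 1 + [I]/Ki.
α = Vmax/Vmax,app = 4.61/2.32 = 1.987.
Ki = [I]/(α − 1) = 0.784/0.9871 = 0.794 nM.

0.794 nM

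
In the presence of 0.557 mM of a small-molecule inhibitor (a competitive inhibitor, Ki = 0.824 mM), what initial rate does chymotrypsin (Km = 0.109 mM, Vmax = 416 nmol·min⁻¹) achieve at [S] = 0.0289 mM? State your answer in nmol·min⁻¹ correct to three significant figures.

With α = 1 + [I]/Ki = 1 + 0.557/0.824 = 1.676, the competitive rate law is v = Vmax[S] / (αKm + [S]).
v = 416×0.0289 / (1.676×0.109 + 0.0289) = 12.02/0.2116 = 56.8 nmol·min⁻¹.

56.8 nmol·min⁻¹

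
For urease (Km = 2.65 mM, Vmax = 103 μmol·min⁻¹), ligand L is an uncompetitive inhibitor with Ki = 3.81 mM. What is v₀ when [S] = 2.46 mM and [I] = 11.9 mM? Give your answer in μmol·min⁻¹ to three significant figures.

α = 1 + [I]/Ki = 1 + 11.9/3.81 = 4.123.
For an uncompetitive inhibitor, both parameters are divided by α, giving Vmax/α and Km/α: Km,app = 0.643 mM, Vmax,app = 25.0 μmol·min⁻¹.
v = Vmax,app·[S]/(Km,app + [S]) = 25.0 × 2.46/(0.643 + 2.46) = 19.8 μmol·min⁻¹.

19.8 μmol·min⁻¹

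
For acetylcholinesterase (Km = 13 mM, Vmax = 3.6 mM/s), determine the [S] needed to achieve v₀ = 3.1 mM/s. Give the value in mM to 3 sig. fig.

80.6 mM

Rearranging v = Vmax[S]/(Km+[S]) gives [S] = Km·v/(Vmax − v).
[S] = 13 × 3.1 / (3.6 − 3.1) = 40.30/0.5000 = 80.6 mM.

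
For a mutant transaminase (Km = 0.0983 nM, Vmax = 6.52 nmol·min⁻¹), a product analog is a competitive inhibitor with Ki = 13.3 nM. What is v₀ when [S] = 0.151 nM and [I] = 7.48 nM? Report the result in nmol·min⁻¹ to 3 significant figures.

3.23 nmol·min⁻¹

With α = 1 + [I]/Ki = 1 + 7.48/13.3 = 1.562, the competitive rate law is v = Vmax[S] / (αKm + [S]).
v = 6.52×0.151 / (1.562×0.0983 + 0.151) = 0.9845/0.3046 = 3.23 nmol·min⁻¹.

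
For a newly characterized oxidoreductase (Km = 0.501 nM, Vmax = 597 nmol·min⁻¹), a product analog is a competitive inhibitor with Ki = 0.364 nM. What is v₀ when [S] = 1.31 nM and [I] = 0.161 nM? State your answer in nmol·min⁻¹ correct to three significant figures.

385 nmol·min⁻¹

With α = 1 + [I]/Ki = 1 + 0.161/0.364 = 1.442, the competitive rate law is v = Vmax[S] / (αKm + [S]).
v = 597×1.31 / (1.442×0.501 + 1.31) = 782.1/2.033 = 385 nmol·min⁻¹.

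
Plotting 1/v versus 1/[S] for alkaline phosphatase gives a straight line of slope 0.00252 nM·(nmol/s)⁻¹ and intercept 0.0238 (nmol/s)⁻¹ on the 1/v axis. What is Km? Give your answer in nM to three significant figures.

0.106 nM

y-intercept = 1/Vmax ⇒ Vmax = 42.0 nmol/s; slope = Km/Vmax ⇒ Km = slope × Vmax.
Km = 0.00252 × 42.0 = 0.106 nM.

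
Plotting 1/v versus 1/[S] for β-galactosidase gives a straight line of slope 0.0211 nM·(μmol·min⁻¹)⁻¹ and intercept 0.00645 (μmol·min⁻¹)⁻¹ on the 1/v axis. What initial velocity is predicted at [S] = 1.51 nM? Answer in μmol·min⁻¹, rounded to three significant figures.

The y-intercept is 1/Vmax, so Vmax = 1/0.00645 = 155 μmol·min⁻¹.
The slope is Km/Vmax, so Km = 0.0211 × 155 = 3.27 nM.
Then v = 155 × 1.51/(3.27 + 1.51) = 49.0 μmol·min⁻¹.

49.0 μmol·min⁻¹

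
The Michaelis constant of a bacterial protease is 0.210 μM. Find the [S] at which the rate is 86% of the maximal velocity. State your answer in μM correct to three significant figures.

1.29 μM

v/Vmax = [S]/(Km+[S]) = 0.86, so [S] = Km·0.86/(1 − 0.86) = 0.210 × 6.143.
[S] = 1.29 μM.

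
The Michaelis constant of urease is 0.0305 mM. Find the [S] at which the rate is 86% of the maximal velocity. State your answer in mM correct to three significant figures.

0.187 mM

v/Vmax = [S]/(Km+[S]) = 0.86, so [S] = Km·0.86/(1 − 0.86) = 0.0305 × 6.143.
[S] = 0.187 mM.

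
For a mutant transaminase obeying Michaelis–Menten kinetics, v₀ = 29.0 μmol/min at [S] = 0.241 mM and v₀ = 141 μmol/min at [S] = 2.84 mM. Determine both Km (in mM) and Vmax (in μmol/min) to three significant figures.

Km = 1.58 mM; Vmax = 220 μmol/min

In reciprocal form, 1/v = (Km/Vmax)·(1/[S]) + 1/Vmax. The two points give (1/[S], 1/v) = (4.149, 0.03448) and (0.3521, 0.007092).
Slope = (0.03448 − 0.007092)/(4.149 − 0.3521) = 0.007213; intercept = 0.03448 − 0.007213×4.149 = 0.004552.
Vmax = 1/intercept = 220 μmol/min; Km = slope × Vmax = 0.007213 × 220 = 1.58 mM.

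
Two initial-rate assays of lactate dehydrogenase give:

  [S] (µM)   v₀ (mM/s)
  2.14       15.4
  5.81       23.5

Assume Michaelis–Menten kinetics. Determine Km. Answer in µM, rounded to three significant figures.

2.57 µM

From v = Vmax[S]/(Km+[S]), each point gives Vmax = v(Km+[S])/[S].
Equating: 15.4(Km+2.14)/2.14 = 23.5(Km+5.81)/5.81.
7.196·Km + 15.4 = 4.045·Km + 23.5, so (7.196 − 4.045)·Km = 23.5 − 15.4.
Km = 8.100/3.152 = 2.57 µM; then Vmax = 15.4(2.57+2.14)/2.14 = 33.9 mM/s.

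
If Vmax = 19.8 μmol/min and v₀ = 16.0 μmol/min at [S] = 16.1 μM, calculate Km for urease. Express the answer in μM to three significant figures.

3.82 μM

v/Vmax = 16.0/19.8 = 0.8081 = [S]/(Km+[S]).
So Km + [S] = [S]/0.8081 = 19.92 μM, giving Km = 19.92 − 16.1 = 3.82 μM.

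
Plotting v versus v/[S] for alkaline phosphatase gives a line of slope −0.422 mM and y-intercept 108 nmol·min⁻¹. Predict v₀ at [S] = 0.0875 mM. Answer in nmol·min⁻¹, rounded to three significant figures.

18.5 nmol·min⁻¹

In the Eadie–Hofstee form v = Vmax − Km·(v/[S]), the slope is −Km and the intercept is Vmax, so Km = 0.422 mM and Vmax = 108 nmol·min⁻¹.
v = 108 × 0.0875/(0.422 + 0.0875) = 18.5 nmol·min⁻¹.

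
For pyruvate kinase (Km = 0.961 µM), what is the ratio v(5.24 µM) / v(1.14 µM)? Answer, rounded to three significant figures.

Since Vmax cancels, v₂/v₁ = [S]₂(Km+[S]₁) / [S]₁(Km+[S]₂).
= 5.24×(0.961+1.14) / (1.14×(0.961+5.24)) = 11.01/7.069 = 1.56.

1.56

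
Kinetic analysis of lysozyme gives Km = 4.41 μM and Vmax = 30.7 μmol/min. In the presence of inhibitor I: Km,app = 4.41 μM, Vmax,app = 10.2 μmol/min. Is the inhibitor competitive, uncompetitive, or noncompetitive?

Vmax decreases (30.7 → 10.2 μmol/min) while Km is unchanged — pure noncompetitive inhibition.

noncompetitive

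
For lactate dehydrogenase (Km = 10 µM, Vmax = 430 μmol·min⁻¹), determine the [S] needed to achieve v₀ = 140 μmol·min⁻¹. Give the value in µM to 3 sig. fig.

Rearranging v = Vmax[S]/(Km+[S]) gives [S] = Km·v/(Vmax − v).
[S] = 10 × 140 / (430 − 140) = 1400/290.0 = 4.83 µM.

4.83 µM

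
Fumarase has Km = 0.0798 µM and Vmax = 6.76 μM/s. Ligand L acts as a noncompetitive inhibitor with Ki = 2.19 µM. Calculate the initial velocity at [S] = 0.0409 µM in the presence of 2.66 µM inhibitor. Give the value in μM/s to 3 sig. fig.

1.03 μM/s

With α = 1 + [I]/Ki = 1 + 2.66/2.19 = 2.215, the noncompetitive rate law is v = (Vmax/α)·[S] / (Km + [S]).
v = (6.76/2.215)×0.0409 / (0.0798 + 0.0409) = 0.1248/0.1207 = 1.03 μM/s.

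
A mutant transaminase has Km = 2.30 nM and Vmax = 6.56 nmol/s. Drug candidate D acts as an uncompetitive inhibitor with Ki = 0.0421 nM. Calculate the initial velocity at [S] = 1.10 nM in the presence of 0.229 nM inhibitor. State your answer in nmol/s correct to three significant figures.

0.769 nmol/s

With α = 1 + [I]/Ki = 1 + 0.229/0.0421 = 6.439, the uncompetitive rate law is v = (Vmax/α)·[S] / (Km/α + [S]).
v = (6.56/6.439)×1.10 / (2.30/6.439 + 1.10) = 1.121/1.457 = 0.769 nmol/s.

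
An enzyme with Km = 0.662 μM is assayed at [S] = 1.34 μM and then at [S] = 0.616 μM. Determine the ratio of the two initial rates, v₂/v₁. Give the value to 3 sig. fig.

0.720

Since Vmax cancels, v₂/v₁ = [S]₂(Km+[S]₁) / [S]₁(Km+[S]₂).
= 0.616×(0.662+1.34) / (1.34×(0.662+0.616)) = 1.233/1.713 = 0.720.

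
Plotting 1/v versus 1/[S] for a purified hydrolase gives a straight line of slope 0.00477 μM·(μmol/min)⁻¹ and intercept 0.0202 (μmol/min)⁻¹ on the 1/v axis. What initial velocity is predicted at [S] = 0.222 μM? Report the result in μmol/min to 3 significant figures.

24.0 μmol/min

The y-intercept is 1/Vmax, so Vmax = 1/0.0202 = 49.5 μmol/min.
The slope is Km/Vmax, so Km = 0.00477 × 49.5 = 0.236 μM.
Then v = 49.5 × 0.222/(0.236 + 0.222) = 24.0 μmol/min.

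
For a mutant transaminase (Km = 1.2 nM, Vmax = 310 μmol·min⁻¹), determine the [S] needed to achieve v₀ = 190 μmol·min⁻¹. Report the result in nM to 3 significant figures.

Rearranging v = Vmax[S]/(Km+[S]) gives [S] = Km·v/(Vmax − v).
[S] = 1.2 × 190 / (310 − 190) = 228.0/120.0 = 1.90 nM.

1.90 nM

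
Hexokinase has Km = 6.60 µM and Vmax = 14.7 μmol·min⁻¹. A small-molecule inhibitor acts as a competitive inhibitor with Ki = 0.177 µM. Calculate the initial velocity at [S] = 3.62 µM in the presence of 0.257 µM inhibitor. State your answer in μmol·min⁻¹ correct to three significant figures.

2.69 μmol·min⁻¹

α = 1 + [I]/Ki = 1 + 0.257/0.177 = 2.452.
For a competitive inhibitor, Vmax is unchanged and the apparent Km becomes α·Km: Km,app = 16.2 µM, Vmax,app = 14.7 μmol·min⁻¹.
v = Vmax,app·[S]/(Km,app + [S]) = 14.7 × 3.62/(16.2 + 3.62) = 2.69 μmol·min⁻¹.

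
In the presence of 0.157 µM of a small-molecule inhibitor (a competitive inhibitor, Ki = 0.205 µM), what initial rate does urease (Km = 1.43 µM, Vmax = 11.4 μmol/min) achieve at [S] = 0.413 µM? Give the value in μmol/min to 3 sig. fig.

With α = 1 + [I]/Ki = 1 + 0.157/0.205 = 1.766, the competitive rate law is v = Vmax[S] / (αKm + [S]).
v = 11.4×0.413 / (1.766×1.43 + 0.413) = 4.708/2.938 = 1.60 μmol/min.

1.60 μmol/min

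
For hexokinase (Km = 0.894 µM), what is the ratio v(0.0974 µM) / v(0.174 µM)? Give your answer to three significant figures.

0.603

The fractional saturations are [S]/(Km+[S]) = 0.174/1.068 = 0.1629 and 0.0974/0.9914 = 0.09824.
v₂/v₁ is just their ratio: 0.09824/0.1629 = 0.603.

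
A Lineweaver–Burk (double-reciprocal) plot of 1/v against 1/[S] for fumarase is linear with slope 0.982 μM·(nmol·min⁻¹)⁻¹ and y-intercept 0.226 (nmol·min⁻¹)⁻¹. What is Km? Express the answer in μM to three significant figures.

y-intercept = 1/Vmax ⇒ Vmax = 4.42 nmol·min⁻¹; slope = Km/Vmax ⇒ Km = slope × Vmax.
Km = 0.982 × 4.42 = 4.35 μM.

4.35 μM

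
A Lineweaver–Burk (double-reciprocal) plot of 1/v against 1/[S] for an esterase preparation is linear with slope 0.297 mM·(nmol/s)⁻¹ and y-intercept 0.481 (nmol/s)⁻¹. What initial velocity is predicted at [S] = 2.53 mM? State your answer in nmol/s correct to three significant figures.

The y-intercept is 1/Vmax, so Vmax = 1/0.481 = 2.08 nmol/s.
The slope is Km/Vmax, so Km = 0.297 × 2.08 = 0.617 mM.
Then v = 2.08 × 2.53/(0.617 + 2.53) = 1.67 nmol/s.

1.67 nmol/s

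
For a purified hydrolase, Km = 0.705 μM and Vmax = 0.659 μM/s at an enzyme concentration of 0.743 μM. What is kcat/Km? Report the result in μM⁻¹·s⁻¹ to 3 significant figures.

1.26 μM⁻¹·s⁻¹

kcat = Vmax/[E]total = 0.659/0.743 = 0.887 s⁻¹.
kcat/Km = 0.887/0.705 = 1.26 μM⁻¹·s⁻¹.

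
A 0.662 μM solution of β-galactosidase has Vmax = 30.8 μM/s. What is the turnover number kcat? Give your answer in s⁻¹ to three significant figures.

46.5 s⁻¹

kcat = Vmax/[E]total = 30.8 μM/s / 0.662 μM = 46.5 s⁻¹.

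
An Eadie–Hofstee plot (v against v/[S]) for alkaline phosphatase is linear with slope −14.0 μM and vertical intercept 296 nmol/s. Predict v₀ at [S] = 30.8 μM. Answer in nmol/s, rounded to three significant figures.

204 nmol/s

In the Eadie–Hofstee form v = Vmax − Km·(v/[S]), the slope is −Km and the intercept is Vmax, so Km = 14.0 μM and Vmax = 296 nmol/s.
v = 296 × 30.8/(14.0 + 30.8) = 204 nmol/s.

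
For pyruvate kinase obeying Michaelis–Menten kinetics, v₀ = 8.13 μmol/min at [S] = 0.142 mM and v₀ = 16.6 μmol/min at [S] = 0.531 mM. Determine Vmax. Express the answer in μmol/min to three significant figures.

26.8 μmol/min

In reciprocal form, 1/v = (Km/Vmax)·(1/[S]) + 1/Vmax. The two points give (1/[S], 1/v) = (7.042, 0.1230) and (1.883, 0.06024).
Slope = (0.1230 − 0.06024)/(7.042 − 1.883) = 0.01217; intercept = 0.1230 − 0.01217×7.042 = 0.03733.
Vmax = 1/intercept = 26.8 μmol/min; Km = slope × Vmax = 0.01217 × 26.8 = 0.326 mM.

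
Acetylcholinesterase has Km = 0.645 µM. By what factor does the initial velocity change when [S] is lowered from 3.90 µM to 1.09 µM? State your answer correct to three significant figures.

0.732

The fractional saturations are [S]/(Km+[S]) = 3.90/4.545 = 0.8581 and 1.09/1.735 = 0.6282.
v₂/v₁ is just their ratio: 0.6282/0.8581 = 0.732.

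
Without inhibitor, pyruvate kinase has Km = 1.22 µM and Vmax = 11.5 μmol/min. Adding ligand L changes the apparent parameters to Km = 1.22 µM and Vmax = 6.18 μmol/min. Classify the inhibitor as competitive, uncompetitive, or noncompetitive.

noncompetitive

Vmax decreases (11.5 → 6.18 μmol/min) while Km is unchanged — pure noncompetitive inhibition.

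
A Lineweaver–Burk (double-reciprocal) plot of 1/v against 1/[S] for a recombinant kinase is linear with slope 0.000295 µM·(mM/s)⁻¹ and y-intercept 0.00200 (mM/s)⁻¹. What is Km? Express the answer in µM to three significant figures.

y-intercept = 1/Vmax ⇒ Vmax = 500 mM/s; slope = Km/Vmax ⇒ Km = slope × Vmax.
Km = 0.000295 × 500 = 0.148 µM.

0.148 µM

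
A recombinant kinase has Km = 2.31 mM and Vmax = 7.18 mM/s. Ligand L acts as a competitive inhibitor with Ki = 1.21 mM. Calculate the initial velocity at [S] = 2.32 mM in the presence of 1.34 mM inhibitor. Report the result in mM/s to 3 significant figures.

2.32 mM/s

With α = 1 + [I]/Ki = 1 + 1.34/1.21 = 2.107, the competitive rate law is v = Vmax[S] / (αKm + [S]).
v = 7.18×2.32 / (2.107×2.31 + 2.32) = 16.66/7.188 = 2.32 mM/s.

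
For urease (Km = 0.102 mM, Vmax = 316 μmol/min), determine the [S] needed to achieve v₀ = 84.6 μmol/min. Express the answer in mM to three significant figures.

Rearranging v = Vmax[S]/(Km+[S]) gives [S] = Km·v/(Vmax − v).
[S] = 0.102 × 84.6 / (316 − 84.6) = 8.629/231.4 = 0.0373 mM.

0.0373 mM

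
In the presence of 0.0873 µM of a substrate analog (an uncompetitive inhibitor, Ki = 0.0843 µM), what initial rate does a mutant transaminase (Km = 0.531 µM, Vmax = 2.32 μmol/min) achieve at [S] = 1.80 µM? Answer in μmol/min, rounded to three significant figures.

0.995 μmol/min

With α = 1 + [I]/Ki = 1 + 0.0873/0.0843 = 2.036, the uncompetitive rate law is v = (Vmax/α)·[S] / (Km/α + [S]).
v = (2.32/2.036)×1.80 / (0.531/2.036 + 1.80) = 2.051/2.061 = 0.995 μmol/min.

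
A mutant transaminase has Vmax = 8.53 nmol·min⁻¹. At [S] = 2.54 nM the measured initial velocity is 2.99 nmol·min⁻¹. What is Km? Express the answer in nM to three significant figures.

4.71 nM

From v = Vmax[S]/(Km+[S]), Km = [S](Vmax − v)/v.
Km = 2.54 × (8.53 − 2.99) / 2.99 = 14.07/2.99 = 4.71 nM.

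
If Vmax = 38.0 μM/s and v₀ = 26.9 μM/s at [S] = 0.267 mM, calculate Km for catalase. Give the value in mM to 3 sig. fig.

0.110 mM

From v = Vmax[S]/(Km+[S]), Km = [S](Vmax − v)/v.
Km = 0.267 × (38.0 − 26.9) / 26.9 = 2.964/26.9 = 0.110 mM.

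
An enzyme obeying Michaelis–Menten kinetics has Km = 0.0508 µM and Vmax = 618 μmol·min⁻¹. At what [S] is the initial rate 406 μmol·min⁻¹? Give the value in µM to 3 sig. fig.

0.0973 µM

The required fractional saturation is v/Vmax = 406/618 = 0.6570.
Then [S]/(Km+[S]) = 0.6570 ⇒ [S] = 0.0508 × 0.6570/(1 − 0.6570) = 0.0973 µM.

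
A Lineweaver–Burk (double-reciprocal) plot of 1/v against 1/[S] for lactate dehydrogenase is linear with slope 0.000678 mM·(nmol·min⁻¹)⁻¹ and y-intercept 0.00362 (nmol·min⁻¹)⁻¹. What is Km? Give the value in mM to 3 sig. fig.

y-intercept = 1/Vmax ⇒ Vmax = 276 nmol·min⁻¹; slope = Km/Vmax ⇒ Km = slope × Vmax.
Km = 0.000678 × 276 = 0.187 mM.

0.187 mM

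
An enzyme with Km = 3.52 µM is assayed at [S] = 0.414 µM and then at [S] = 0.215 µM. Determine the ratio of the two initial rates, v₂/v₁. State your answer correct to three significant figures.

Since Vmax cancels, v₂/v₁ = [S]₂(Km+[S]₁) / [S]₁(Km+[S]₂).
= 0.215×(3.52+0.414) / (0.414×(3.52+0.215)) = 0.8458/1.546 = 0.547.

0.547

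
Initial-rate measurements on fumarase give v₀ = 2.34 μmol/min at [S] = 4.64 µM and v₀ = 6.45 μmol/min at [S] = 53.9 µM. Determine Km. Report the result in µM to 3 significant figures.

10.7 µM

In reciprocal form, 1/v = (Km/Vmax)·(1/[S]) + 1/Vmax. The two points give (1/[S], 1/v) = (0.2155, 0.4274) and (0.01855, 0.1550).
Slope = (0.4274 − 0.1550)/(0.2155 − 0.01855) = 1.383; intercept = 0.4274 − 1.383×0.2155 = 0.1294.
Vmax = 1/intercept = 7.73 μmol/min; Km = slope × Vmax = 1.383 × 7.73 = 10.7 µM.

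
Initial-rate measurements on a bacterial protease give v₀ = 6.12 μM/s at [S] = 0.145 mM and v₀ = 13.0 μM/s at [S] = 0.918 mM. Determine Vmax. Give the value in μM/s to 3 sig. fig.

In reciprocal form, 1/v = (Km/Vmax)·(1/[S]) + 1/Vmax. The two points give (1/[S], 1/v) = (6.897, 0.1634) and (1.089, 0.07692).
Slope = (0.1634 − 0.07692)/(6.897 − 1.089) = 0.01489; intercept = 0.1634 − 0.01489×6.897 = 0.06070.
Vmax = 1/intercept = 16.5 μM/s; Km = slope × Vmax = 0.01489 × 16.5 = 0.245 mM.

16.5 μM/s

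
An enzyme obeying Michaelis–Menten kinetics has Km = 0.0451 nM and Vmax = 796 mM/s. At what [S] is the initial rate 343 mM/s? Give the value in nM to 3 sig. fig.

0.0341 nM

Rearranging v = Vmax[S]/(Km+[S]) gives [S] = Km·v/(Vmax − v).
[S] = 0.0451 × 343 / (796 − 343) = 15.47/453.0 = 0.0341 nM.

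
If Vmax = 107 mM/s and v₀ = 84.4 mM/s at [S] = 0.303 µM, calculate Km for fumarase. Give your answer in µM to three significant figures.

From v = Vmax[S]/(Km+[S]), Km = [S](Vmax − v)/v.
Km = 0.303 × (107 − 84.4) / 84.4 = 6.848/84.4 = 0.0811 µM.

0.0811 µM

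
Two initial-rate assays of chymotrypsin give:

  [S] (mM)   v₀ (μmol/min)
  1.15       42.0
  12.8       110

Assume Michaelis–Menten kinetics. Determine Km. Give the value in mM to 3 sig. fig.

From v = Vmax[S]/(Km+[S]), each point gives Vmax = v(Km+[S])/[S].
Equating: 42.0(Km+1.15)/1.15 = 110(Km+12.8)/12.8.
36.52·Km + 42.0 = 8.594·Km + 110, so (36.52 − 8.594)·Km = 110 − 42.0.
Km = 68.00/27.93 = 2.43 mM; then Vmax = 42.0(2.43+1.15)/1.15 = 131 μmol/min.

2.43 mM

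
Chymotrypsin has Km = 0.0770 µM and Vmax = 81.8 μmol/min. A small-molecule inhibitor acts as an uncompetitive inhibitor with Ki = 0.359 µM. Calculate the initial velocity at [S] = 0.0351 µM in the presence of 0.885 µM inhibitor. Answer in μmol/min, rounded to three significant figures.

With α = 1 + [I]/Ki = 1 + 0.885/0.359 = 3.465, the uncompetitive rate law is v = (Vmax/α)·[S] / (Km/α + [S]).
v = (81.8/3.465)×0.0351 / (0.0770/3.465 + 0.0351) = 0.8286/0.05732 = 14.5 μmol/min.

14.5 μmol/min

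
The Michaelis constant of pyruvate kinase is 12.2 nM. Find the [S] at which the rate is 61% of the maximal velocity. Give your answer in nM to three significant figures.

v/Vmax = [S]/(Km+[S]) = 0.61, so [S] = Km·0.61/(1 − 0.61) = 12.2 × 1.564.
[S] = 19.1 nM.

19.1 nM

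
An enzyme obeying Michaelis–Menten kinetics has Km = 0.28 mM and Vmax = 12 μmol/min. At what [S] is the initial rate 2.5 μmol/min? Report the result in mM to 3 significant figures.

The required fractional saturation is v/Vmax = 2.5/12 = 0.2083.
Then [S]/(Km+[S]) = 0.2083 ⇒ [S] = 0.28 × 0.2083/(1 − 0.2083) = 0.0737 mM.

0.0737 mM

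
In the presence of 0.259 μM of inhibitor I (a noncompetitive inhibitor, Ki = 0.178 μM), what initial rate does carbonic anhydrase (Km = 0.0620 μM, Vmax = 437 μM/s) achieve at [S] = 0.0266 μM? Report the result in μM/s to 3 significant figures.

With α = 1 + [I]/Ki = 1 + 0.259/0.178 = 2.455, the noncompetitive rate law is v = (Vmax/α)·[S] / (Km + [S]).
v = (437/2.455)×0.0266 / (0.0620 + 0.0266) = 4.735/0.08860 = 53.4 μM/s.

53.4 μM/s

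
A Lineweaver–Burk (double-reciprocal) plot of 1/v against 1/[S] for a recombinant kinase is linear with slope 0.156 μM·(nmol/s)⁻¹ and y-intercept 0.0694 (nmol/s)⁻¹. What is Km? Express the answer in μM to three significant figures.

2.25 μM

y-intercept = 1/Vmax ⇒ Vmax = 14.4 nmol/s; slope = Km/Vmax ⇒ Km = slope × Vmax.
Km = 0.156 × 14.4 = 2.25 μM.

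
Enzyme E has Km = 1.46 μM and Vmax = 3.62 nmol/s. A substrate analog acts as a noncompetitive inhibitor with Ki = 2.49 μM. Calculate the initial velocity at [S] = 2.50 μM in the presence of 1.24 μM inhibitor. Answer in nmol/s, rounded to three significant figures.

1.53 nmol/s

With α = 1 + [I]/Ki = 1 + 1.24/2.49 = 1.498, the noncompetitive rate law is v = (Vmax/α)·[S] / (Km + [S]).
v = (3.62/1.498)×2.50 / (1.46 + 2.50) = 6.041/3.960 = 1.53 nmol/s.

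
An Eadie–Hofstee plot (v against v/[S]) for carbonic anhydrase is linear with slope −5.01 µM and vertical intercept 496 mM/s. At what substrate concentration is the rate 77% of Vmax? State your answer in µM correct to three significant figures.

The Eadie–Hofstee slope gives Km = 5.01 µM (slope = −Km).
v/Vmax = [S]/(Km+[S]) = 0.77 ⇒ [S] = Km·0.77/(1−0.77) = 5.01 × 3.348 = 16.8 µM.

16.8 µM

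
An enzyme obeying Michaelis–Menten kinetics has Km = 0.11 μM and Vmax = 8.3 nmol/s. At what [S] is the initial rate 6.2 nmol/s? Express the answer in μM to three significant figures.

Rearranging v = Vmax[S]/(Km+[S]) gives [S] = Km·v/(Vmax − v).
[S] = 0.11 × 6.2 / (8.3 − 6.2) = 0.6820/2.100 = 0.325 μM.

0.325 μM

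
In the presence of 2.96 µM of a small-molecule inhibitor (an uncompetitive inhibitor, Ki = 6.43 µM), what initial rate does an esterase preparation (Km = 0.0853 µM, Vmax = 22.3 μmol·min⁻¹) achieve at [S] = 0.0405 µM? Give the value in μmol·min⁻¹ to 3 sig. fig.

With α = 1 + [I]/Ki = 1 + 2.96/6.43 = 1.460, the uncompetitive rate law is v = (Vmax/α)·[S] / (Km/α + [S]).
v = (22.3/1.460)×0.0405 / (0.0853/1.460 + 0.0405) = 0.6185/0.09891 = 6.25 μmol·min⁻¹.

6.25 μmol·min⁻¹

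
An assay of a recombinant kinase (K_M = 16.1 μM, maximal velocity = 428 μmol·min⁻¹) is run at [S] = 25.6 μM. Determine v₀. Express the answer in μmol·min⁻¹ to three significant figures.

263 μmol·min⁻¹

v = Vmax·[S]/(Km + [S]) = 428 × 25.6 / (16.1 + 25.6)
  = 10960 / 41.70 = 263 μmol·min⁻¹.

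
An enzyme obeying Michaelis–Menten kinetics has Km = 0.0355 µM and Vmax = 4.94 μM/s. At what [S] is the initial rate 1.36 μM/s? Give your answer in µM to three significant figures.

0.0135 µM

The required fractional saturation is v/Vmax = 1.36/4.94 = 0.2753.
Then [S]/(Km+[S]) = 0.2753 ⇒ [S] = 0.0355 × 0.2753/(1 − 0.2753) = 0.0135 µM.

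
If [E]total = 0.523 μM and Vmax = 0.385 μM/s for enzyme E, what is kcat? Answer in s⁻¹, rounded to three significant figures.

0.736 s⁻¹

kcat = Vmax/[E]total = 0.385 μM/s / 0.523 μM = 0.736 s⁻¹.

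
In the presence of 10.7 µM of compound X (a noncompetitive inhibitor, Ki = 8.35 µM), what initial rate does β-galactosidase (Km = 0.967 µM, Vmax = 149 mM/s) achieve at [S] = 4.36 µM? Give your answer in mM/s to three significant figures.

α = 1 + [I]/Ki = 1 + 10.7/8.35 = 2.281.
For a noncompetitive inhibitor, Vmax is reduced to Vmax/α while Km is unchanged: Km,app = 0.967 µM, Vmax,app = 65.3 mM/s.
v = Vmax,app·[S]/(Km,app + [S]) = 65.3 × 4.36/(0.967 + 4.36) = 53.5 mM/s.

53.5 mM/s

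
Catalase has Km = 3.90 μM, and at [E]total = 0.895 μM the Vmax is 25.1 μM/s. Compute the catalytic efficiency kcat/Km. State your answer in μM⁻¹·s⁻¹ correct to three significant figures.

7.19 μM⁻¹·s⁻¹

kcat = Vmax/[E]total = 25.1/0.895 = 28.0 s⁻¹.
kcat/Km = 28.0/3.90 = 7.19 μM⁻¹·s⁻¹.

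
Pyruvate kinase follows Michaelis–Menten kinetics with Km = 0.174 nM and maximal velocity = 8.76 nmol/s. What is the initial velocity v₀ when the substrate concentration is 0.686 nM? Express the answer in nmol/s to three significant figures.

6.99 nmol/s

[S]/(Km+[S]) = 0.686/0.8600 = 0.7977, the fractional saturation.
v = 0.7977 × Vmax = 0.7977 × 8.76 = 6.99 nmol/s.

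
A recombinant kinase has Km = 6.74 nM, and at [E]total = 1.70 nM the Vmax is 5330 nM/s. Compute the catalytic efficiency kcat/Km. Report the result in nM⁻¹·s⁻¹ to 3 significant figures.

465 nM⁻¹·s⁻¹

kcat = Vmax/[E]total = 5330/1.70 = 3140 s⁻¹.
kcat/Km = 3140/6.74 = 465 nM⁻¹·s⁻¹.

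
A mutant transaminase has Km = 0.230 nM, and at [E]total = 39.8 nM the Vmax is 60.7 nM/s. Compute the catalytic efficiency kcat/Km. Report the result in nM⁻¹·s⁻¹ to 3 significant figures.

6.63 nM⁻¹·s⁻¹

kcat = Vmax/[E]total = 60.7/39.8 = 1.53 s⁻¹.
kcat/Km = 1.53/0.230 = 6.63 nM⁻¹·s⁻¹.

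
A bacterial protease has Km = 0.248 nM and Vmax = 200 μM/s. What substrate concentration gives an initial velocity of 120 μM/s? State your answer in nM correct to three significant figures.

The required fractional saturation is v/Vmax = 120/200 = 0.6000.
Then [S]/(Km+[S]) = 0.6000 ⇒ [S] = 0.248 × 0.6000/(1 − 0.6000) = 0.372 nM.

0.372 nM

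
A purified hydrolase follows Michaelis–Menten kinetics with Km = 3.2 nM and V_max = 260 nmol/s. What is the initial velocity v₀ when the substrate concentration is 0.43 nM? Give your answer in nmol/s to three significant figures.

v = Vmax·[S]/(Km + [S]) = 260 × 0.43 / (3.2 + 0.43)
  = 111.8 / 3.630 = 30.8 nmol/s.

30.8 nmol/s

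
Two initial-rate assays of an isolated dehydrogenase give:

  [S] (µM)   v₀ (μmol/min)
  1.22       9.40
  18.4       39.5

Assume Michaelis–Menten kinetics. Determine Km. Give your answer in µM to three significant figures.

5.42 µM

From v = Vmax[S]/(Km+[S]), each point gives Vmax = v(Km+[S])/[S].
Equating: 9.40(Km+1.22)/1.22 = 39.5(Km+18.4)/18.4.
7.705·Km + 9.40 = 2.147·Km + 39.5, so (7.705 − 2.147)·Km = 39.5 − 9.40.
Km = 30.10/5.558 = 5.42 µM; then Vmax = 9.40(5.42+1.22)/1.22 = 51.1 μmol/min.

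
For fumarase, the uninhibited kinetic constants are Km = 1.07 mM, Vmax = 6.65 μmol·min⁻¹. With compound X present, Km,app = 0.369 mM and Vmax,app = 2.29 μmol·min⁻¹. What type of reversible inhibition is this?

uncompetitive

Both Km and Vmax decrease by the same factor (~2.90-fold) — characteristic of uncompetitive inhibition.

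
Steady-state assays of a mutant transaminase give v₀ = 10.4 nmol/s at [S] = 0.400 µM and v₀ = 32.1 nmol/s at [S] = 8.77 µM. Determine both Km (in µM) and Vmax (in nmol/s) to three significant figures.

From v = Vmax[S]/(Km+[S]), each point gives Vmax = v(Km+[S])/[S].
Equating: 10.4(Km+0.400)/0.400 = 32.1(Km+8.77)/8.77.
26.00·Km + 10.4 = 3.660·Km + 32.1, so (26.00 − 3.660)·Km = 32.1 − 10.4.
Km = 21.70/22.34 = 0.971 µM; then Vmax = 10.4(0.971+0.400)/0.400 = 35.7 nmol/s.

Km = 0.971 µM; Vmax = 35.7 nmol/s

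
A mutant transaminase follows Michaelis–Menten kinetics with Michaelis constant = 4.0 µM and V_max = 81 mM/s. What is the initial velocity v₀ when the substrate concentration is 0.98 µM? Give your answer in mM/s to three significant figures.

15.9 mM/s

[S]/(Km+[S]) = 0.98/4.980 = 0.1968, the fractional saturation.
v = 0.1968 × Vmax = 0.1968 × 81 = 15.9 mM/s.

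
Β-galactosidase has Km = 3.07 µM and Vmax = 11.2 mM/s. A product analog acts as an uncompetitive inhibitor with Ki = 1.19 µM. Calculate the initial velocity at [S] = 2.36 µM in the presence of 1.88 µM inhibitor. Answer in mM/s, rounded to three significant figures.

2.89 mM/s

With α = 1 + [I]/Ki = 1 + 1.88/1.19 = 2.580, the uncompetitive rate law is v = (Vmax/α)·[S] / (Km/α + [S]).
v = (11.2/2.580)×2.36 / (3.07/2.580 + 2.36) = 10.25/3.550 = 2.89 mM/s.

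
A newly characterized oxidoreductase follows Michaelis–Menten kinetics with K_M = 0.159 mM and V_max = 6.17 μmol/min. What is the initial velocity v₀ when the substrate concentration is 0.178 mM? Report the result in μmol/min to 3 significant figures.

v = Vmax·[S]/(Km + [S]) = 6.17 × 0.178 / (0.159 + 0.178)
  = 1.098 / 0.3370 = 3.26 μmol/min.

3.26 μmol/min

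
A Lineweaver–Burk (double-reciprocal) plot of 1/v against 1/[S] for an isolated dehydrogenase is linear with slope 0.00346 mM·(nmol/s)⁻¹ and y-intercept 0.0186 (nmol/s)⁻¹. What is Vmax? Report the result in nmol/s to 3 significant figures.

The y-intercept of a Lineweaver–Burk plot equals 1/Vmax, so Vmax = 1/0.0186 = 53.8 nmol/s.

53.8 nmol/s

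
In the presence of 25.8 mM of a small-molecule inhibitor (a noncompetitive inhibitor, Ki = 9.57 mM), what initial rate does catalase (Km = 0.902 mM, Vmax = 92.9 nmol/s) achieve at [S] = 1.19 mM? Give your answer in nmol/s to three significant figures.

14.3 nmol/s

With α = 1 + [I]/Ki = 1 + 25.8/9.57 = 3.696, the noncompetitive rate law is v = (Vmax/α)·[S] / (Km + [S]).
v = (92.9/3.696)×1.19 / (0.902 + 1.19) = 29.91/2.092 = 14.3 nmol/s.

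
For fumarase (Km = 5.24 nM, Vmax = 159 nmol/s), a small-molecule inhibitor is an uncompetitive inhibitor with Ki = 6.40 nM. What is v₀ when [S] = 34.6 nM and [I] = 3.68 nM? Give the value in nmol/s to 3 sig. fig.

92.1 nmol/s

With α = 1 + [I]/Ki = 1 + 3.68/6.40 = 1.575, the uncompetitive rate law is v = (Vmax/α)·[S] / (Km/α + [S]).
v = (159/1.575)×34.6 / (5.24/1.575 + 34.6) = 3493/37.93 = 92.1 nmol/s.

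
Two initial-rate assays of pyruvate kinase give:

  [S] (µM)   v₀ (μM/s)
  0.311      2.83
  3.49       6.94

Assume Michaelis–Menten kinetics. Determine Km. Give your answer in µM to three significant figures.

0.578 µM

In reciprocal form, 1/v = (Km/Vmax)·(1/[S]) + 1/Vmax. The two points give (1/[S], 1/v) = (3.215, 0.3534) and (0.2865, 0.1441).
Slope = (0.3534 − 0.1441)/(3.215 − 0.2865) = 0.07145; intercept = 0.3534 − 0.07145×3.215 = 0.1236.
Vmax = 1/intercept = 8.09 μM/s; Km = slope × Vmax = 0.07145 × 8.09 = 0.578 µM.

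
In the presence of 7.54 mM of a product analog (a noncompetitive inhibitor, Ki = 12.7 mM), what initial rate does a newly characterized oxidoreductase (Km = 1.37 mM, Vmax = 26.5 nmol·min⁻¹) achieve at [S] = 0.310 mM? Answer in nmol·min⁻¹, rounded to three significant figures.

α = 1 + [I]/Ki = 1 + 7.54/12.7 = 1.594.
For a noncompetitive inhibitor, Vmax is reduced to Vmax/α while Km is unchanged: Km,app = 1.37 mM, Vmax,app = 16.6 nmol·min⁻¹.
v = Vmax,app·[S]/(Km,app + [S]) = 16.6 × 0.310/(1.37 + 0.310) = 3.07 nmol·min⁻¹.

3.07 nmol·min⁻¹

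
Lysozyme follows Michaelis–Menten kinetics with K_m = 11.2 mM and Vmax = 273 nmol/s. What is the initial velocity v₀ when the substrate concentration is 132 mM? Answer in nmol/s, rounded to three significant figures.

252 nmol/s

[S]/(Km+[S]) = 132/143.2 = 0.9218, the fractional saturation.
v = 0.9218 × Vmax = 0.9218 × 273 = 252 nmol/s.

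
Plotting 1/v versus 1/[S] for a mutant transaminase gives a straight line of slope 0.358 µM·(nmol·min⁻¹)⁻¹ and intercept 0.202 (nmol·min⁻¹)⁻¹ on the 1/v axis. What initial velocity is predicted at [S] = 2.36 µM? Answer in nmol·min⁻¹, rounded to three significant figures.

2.83 nmol·min⁻¹

The y-intercept is 1/Vmax, so Vmax = 1/0.202 = 4.95 nmol·min⁻¹.
The slope is Km/Vmax, so Km = 0.358 × 4.95 = 1.77 µM.
Then v = 4.95 × 2.36/(1.77 + 2.36) = 2.83 nmol·min⁻¹.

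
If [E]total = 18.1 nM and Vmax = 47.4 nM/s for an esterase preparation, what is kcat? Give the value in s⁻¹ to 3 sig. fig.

kcat = Vmax/[E]total = 47.4 nM/s / 18.1 nM = 2.62 s⁻¹.

2.62 s⁻¹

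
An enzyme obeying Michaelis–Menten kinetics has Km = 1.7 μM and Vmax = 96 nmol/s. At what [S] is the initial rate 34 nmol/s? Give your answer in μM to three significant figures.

Rearranging v = Vmax[S]/(Km+[S]) gives [S] = Km·v/(Vmax − v).
[S] = 1.7 × 34 / (96 − 34) = 57.80/62.00 = 0.932 μM.

0.932 μM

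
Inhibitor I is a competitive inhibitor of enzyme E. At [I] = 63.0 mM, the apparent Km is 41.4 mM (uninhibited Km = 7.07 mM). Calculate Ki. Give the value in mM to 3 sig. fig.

13.0 mM

Competitive: Km,app = α·Km with α = 1 + [I]/Ki.
α = Km,app/Km = 41.4/7.07 = 5.856.
Ki = [I]/(α − 1) = 63.0/4.856 = 13.0 mM.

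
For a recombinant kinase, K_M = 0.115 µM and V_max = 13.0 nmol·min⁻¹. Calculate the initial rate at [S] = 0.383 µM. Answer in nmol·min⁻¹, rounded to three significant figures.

10.0 nmol·min⁻¹

v = Vmax·[S]/(Km + [S]) = 13.0 × 0.383 / (0.115 + 0.383)
  = 4.979 / 0.4980 = 10.0 nmol·min⁻¹.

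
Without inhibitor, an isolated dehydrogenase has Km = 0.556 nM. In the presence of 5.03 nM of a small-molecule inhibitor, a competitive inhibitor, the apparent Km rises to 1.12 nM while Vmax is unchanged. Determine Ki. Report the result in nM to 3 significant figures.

Competitive: Km,app = α·Km with α = 1 + [I]/Ki.
α = Km,app/Km = 1.12/0.556 = 2.014.
Ki = [I]/(α − 1) = 5.03/1.014 = 4.96 nM.

4.96 nM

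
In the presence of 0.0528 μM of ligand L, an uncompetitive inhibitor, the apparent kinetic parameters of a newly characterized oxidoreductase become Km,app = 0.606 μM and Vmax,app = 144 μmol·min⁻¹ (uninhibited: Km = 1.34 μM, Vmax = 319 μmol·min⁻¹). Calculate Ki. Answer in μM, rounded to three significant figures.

Uncompetitive: Vmax,app = Vmax/α (and Km,app = Km/α) with α = 1 + [I]/Ki.
α = Vmax/Vmax,app = 319/144 = 2.215.
Ki = [I]/(α − 1) = 0.0528/1.215 = 0.0434 μM.

0.0434 μM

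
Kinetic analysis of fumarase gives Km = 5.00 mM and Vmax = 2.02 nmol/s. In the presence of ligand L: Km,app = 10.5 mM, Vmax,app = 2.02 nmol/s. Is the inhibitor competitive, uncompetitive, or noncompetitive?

Km increases (5.00 → 10.5 mM) while Vmax is unchanged — the hallmark of competitive inhibition.

competitive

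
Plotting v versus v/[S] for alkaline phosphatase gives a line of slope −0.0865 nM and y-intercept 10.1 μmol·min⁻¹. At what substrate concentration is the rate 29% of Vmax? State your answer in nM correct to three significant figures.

0.0353 nM

The Eadie–Hofstee slope gives Km = 0.0865 nM (slope = −Km).
v/Vmax = [S]/(Km+[S]) = 0.29 ⇒ [S] = Km·0.29/(1−0.29) = 0.0865 × 0.4085 = 0.0353 nM.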